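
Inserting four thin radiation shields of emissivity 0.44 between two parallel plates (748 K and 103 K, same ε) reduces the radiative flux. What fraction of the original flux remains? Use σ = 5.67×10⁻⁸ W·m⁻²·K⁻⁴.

ratio ≈ 0.200

With N identical shields there are N+1 = 5 gaps in series, each with the same radiative resistance, so the flux falls to 1/(N+1) of its unshielded value.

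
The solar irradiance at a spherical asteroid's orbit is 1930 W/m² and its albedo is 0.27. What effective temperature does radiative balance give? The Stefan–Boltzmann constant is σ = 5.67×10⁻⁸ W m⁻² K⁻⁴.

Power absorbed = (1−a)S·πR²; power emitted = 4πR²σT⁴. Equating and cancelling πR²:
T = ((1−a)S / 4σ)^(1/4) = (1410 / (4 × 5.67×10⁻⁸))^(1/4) = (6.21×10^9)^(1/4).
T = 281 K.

T ≈ 281 K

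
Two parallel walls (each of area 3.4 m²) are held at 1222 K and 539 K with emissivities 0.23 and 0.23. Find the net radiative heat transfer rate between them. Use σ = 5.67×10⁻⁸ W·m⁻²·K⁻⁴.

For two large parallel gray plates, q = σ(T₁⁴ − T₂⁴) / (1/ε₁ + 1/ε₂ − 1).
1/ε₁ + 1/ε₂ − 1 = 1/0.23 + 1/0.23 − 1 = 7.696.
T₁⁴ − T₂⁴ = 2.23×10^12 − 8.44×10^10 = 2.15×10^12 K⁴.
q = 5.67×10⁻⁸ × 2.15×10^12 / 7.696 = 15800 W/m².
Q = q·A = 15800 × 3.4 = 53700 W.

Q ≈ 53700 W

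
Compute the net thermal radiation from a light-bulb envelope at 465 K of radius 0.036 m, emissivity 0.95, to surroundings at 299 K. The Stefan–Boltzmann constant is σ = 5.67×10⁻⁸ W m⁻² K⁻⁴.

Q ≈ 34.0 W

A = 4πr² = 4π × (0.036)² = 0.0163 m².
Q = εσA(T⁴ − T_s⁴). T⁴ − T_s⁴ = (465)⁴ − (299)⁴ = 4.68×10^10 − 7.99×10^9 = 3.88×10^10 K⁴.
Q = 0.95 × 5.67×10⁻⁸ × 0.0163 × 3.88×10^10 = 34.0 W.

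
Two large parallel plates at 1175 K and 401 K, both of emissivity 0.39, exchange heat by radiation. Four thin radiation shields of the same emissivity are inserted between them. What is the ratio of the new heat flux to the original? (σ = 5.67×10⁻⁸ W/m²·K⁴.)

ratio ≈ 0.200

With N identical shields there are N+1 = 5 gaps in series, each with the same radiative resistance, so the flux falls to 1/(N+1) of its unshielded value.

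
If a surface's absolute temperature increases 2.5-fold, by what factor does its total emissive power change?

factor ≈ 39.1

P ∝ T⁴, so the power scales as (2.5)⁴ = 39.1.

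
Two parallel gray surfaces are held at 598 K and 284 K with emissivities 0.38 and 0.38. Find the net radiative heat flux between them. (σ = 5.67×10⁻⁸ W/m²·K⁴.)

q ≈ 1610 W/m²

For two large parallel gray plates, q = σ(T₁⁴ − T₂⁴) / (1/ε₁ + 1/ε₂ − 1).
1/ε₁ + 1/ε₂ − 1 = 1/0.38 + 1/0.38 − 1 = 4.263.
T₁⁴ − T₂⁴ = 1.28×10^11 − 6.51×10^9 = 1.21×10^11 K⁴.
q = 5.67×10⁻⁸ × 1.21×10^11 / 4.263 = 1610 W/m².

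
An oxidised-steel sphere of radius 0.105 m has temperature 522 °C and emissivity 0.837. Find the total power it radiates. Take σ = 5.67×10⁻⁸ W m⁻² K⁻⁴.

A = 4πr² = 4π × (0.105)² = 0.139 m².
522 °C = 795 K.
P = εσAT⁴ = 0.837 × 5.67×10⁻⁸ × 0.139 × (795)⁴ = 0.837 × 5.67×10⁻⁸ × 0.139 × 3.99×10^11.
P = 2630 W.

P ≈ 2630 W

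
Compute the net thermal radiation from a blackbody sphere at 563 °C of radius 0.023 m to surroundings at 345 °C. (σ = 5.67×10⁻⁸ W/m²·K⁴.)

Q ≈ 129 W

A = 4πr² = 4π × (0.023)² = 6.65×10^-3 m².
Convert: 563 °C = 836 K; 345 °C = 618 K.
Q = σA(T⁴ − T_s⁴). T⁴ − T_s⁴ = (836)⁴ − (618)⁴ = 4.88×10^11 − 1.46×10^11 = 3.43×10^11 K⁴.
Q = 5.67×10⁻⁸ × 6.65×10^-3 × 3.43×10^11 = 129 W.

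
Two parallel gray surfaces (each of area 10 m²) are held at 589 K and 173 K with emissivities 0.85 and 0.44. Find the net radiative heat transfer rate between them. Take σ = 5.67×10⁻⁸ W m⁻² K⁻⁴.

For two large parallel gray plates, q = σ(T₁⁴ − T₂⁴) / (1/ε₁ + 1/ε₂ − 1).
1/ε₁ + 1/ε₂ − 1 = 1/0.85 + 1/0.44 − 1 = 2.449.
T₁⁴ − T₂⁴ = 1.20×10^11 − 8.96×10^8 = 1.19×10^11 K⁴.
q = 5.67×10⁻⁸ × 1.19×10^11 / 2.449 = 2770 W/m².
Q = q·A = 2770 × 10 = 27700 W.

Q ≈ 27700 W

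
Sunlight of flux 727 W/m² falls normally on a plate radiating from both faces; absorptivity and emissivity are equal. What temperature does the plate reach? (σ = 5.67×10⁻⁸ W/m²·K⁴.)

T ≈ 283 K

Absorbed flux αS = emitted flux 2εσT⁴ per unit area; with α = ε this gives T = (S/2σ)^(1/4).
T = (727 / (2 × 5.67×10⁻⁸))^(1/4) = (6.41×10^9)^(1/4).
T = 283 K.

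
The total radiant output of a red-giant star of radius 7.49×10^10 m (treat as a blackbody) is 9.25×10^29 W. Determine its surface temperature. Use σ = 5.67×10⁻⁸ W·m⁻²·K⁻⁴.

T ≈ 3900 K

A = 4πr² = 4π × (7.49×10^10)² = 7.05×10^22 m².
From P = σAT⁴, T = (P / σA)^(1/4) = (9.25×10^29 / (5.67×10⁻⁸ × 7.05×10^22))^(1/4).
T = (2.31×10^14)^(1/4) = 3900 K.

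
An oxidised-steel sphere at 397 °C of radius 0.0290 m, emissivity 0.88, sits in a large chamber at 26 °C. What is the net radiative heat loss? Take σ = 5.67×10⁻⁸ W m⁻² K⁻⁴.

Q ≈ 102 W

A = 4πr² = 4π × (0.0290)² = 0.0106 m².
Convert: 397 °C = 670 K; 26 °C = 299 K.
Q = εσA(T⁴ − T_s⁴). T⁴ − T_s⁴ = (670)⁴ − (299)⁴ = 2.02×10^11 − 7.99×10^9 = 1.94×10^11 K⁴.
Q = 0.88 × 5.67×10⁻⁸ × 0.0106 × 1.94×10^11 = 102 W.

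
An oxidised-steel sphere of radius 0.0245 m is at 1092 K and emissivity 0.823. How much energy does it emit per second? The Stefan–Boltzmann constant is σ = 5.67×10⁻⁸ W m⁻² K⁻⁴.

A = 4πr² = 4π × (0.0245)² = 7.54×10^-3 m².
P = εσAT⁴ = 0.823 × 5.67×10⁻⁸ × 7.54×10^-3 × (1092)⁴ = 0.823 × 5.67×10⁻⁸ × 7.54×10^-3 × 1.42×10^12.
P = 501 W.

P ≈ 501 W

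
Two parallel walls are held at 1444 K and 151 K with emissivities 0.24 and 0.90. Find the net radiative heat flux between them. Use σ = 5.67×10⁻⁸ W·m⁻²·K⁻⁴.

q ≈ 57600 W/m²

For two large parallel gray plates, q = σ(T₁⁴ − T₂⁴) / (1/ε₁ + 1/ε₂ − 1).
1/ε₁ + 1/ε₂ − 1 = 1/0.24 + 1/0.90 − 1 = 4.278.
T₁⁴ − T₂⁴ = 4.35×10^12 − 5.20×10^8 = 4.35×10^12 K⁴.
q = 5.67×10⁻⁸ × 4.35×10^12 / 4.278 = 57600 W/m².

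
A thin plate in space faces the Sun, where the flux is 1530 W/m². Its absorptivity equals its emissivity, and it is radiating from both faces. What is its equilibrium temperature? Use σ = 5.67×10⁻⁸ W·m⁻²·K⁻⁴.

T ≈ 341 K

Absorbed flux αS = emitted flux 2εσT⁴ per unit area; with α = ε this gives T = (S/2σ)^(1/4).
T = (1530 / (2 × 5.67×10⁻⁸))^(1/4) = (1.35×10^10)^(1/4).
T = 341 K.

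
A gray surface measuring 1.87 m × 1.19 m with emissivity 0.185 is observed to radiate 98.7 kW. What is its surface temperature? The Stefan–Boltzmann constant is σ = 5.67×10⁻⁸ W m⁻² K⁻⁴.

A = 1.87 × 1.19 = 2.23 m².
From P = εσAT⁴, T = (P / εσA)^(1/4) = (98700 / (0.185 × 5.67×10⁻⁸ × 2.23))^(1/4).
T = (4.23×10^12)^(1/4) = 1430 K.

T ≈ 1430 K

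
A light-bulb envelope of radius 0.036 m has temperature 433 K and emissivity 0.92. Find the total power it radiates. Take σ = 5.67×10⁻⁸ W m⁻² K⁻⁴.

A = 4πr² = 4π × (0.036)² = 0.0163 m².
Stefan–Boltzmann: P = εσAT⁴ = 0.92 × 5.67×10⁻⁸ × 0.0163 × (433)⁴ = 0.92 × 5.67×10⁻⁸ × 0.0163 × 3.52×10^10.
P = 29.9 W.

P ≈ 29.9 W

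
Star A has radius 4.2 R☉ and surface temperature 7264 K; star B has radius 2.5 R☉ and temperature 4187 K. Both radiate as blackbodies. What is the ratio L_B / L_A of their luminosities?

L_B/L_A ≈ 0.0391

L = 4πR²σT⁴ ∝ R²T⁴, so L_B/L_A = (2.5/4.2)² × (4187/7264)⁴ = 0.354 × 0.110 = 0.0391.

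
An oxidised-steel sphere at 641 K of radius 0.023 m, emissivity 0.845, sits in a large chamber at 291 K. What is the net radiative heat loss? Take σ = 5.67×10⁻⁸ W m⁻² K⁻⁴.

Q ≈ 51.5 W

A = 4πr² = 4π × (0.023)² = 6.65×10^-3 m².
Q = εσA(T⁴ − T_s⁴). T⁴ − T_s⁴ = (641)⁴ − (291)⁴ = 1.69×10^11 − 7.17×10^9 = 1.62×10^11 K⁴.
Q = 0.845 × 5.67×10⁻⁸ × 6.65×10^-3 × 1.62×10^11 = 51.5 W.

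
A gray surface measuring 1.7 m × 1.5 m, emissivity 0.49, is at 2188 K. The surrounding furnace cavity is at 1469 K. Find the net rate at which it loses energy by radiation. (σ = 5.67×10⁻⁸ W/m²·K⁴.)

Q ≈ 1.29×10^6 W

A = 1.7 × 1.5 = 2.55 m².
Q = εσA(T⁴ − T_s⁴). T⁴ − T_s⁴ = (2188)⁴ − (1469)⁴ = 2.29×10^13 − 4.66×10^12 = 1.83×10^13 K⁴.
Q = 0.49 × 5.67×10⁻⁸ × 2.55 × 1.83×10^13 = 1.29×10^6 W.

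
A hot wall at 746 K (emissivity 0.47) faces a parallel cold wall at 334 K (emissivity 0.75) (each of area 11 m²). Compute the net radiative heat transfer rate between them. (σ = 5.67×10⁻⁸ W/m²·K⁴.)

For two large parallel gray plates, q = σ(T₁⁴ − T₂⁴) / (1/ε₁ + 1/ε₂ − 1).
1/ε₁ + 1/ε₂ − 1 = 1/0.47 + 1/0.75 − 1 = 2.461.
T₁⁴ − T₂⁴ = 3.10×10^11 − 1.24×10^10 = 2.97×10^11 K⁴.
q = 5.67×10⁻⁸ × 2.97×10^11 / 2.461 = 6850 W/m².
Q = q·A = 6850 × 11 = 75300 W.

Q ≈ 75300 W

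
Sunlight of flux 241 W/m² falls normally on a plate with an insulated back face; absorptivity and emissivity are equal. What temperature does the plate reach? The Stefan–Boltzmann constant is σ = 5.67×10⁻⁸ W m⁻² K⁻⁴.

T ≈ 255 K

Absorbed flux αS = emitted flux εσT⁴ (one radiating face); with α = ε, T = (S/σ)^(1/4).
T = (241 / 5.67×10⁻⁸)^(1/4) = (4.25×10^9)^(1/4).
T = 255 K.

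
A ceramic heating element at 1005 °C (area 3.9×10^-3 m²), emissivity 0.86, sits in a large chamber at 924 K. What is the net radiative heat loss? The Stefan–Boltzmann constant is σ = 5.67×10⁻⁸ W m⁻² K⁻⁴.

Q ≈ 369 W

Convert: 1005 °C = 1278 K.
Q = εσA(T⁴ − T_s⁴). T⁴ − T_s⁴ = (1278)⁴ − (924)⁴ = 2.67×10^12 − 7.29×10^11 = 1.94×10^12 K⁴.
Q = 0.86 × 5.67×10⁻⁸ × 3.90×10^-3 × 1.94×10^12 = 369 W.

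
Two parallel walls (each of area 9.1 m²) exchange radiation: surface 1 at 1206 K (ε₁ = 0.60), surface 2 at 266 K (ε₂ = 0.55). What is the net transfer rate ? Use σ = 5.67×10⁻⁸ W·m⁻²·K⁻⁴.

For two large parallel gray plates, q = σ(T₁⁴ − T₂⁴) / (1/ε₁ + 1/ε₂ − 1).
1/ε₁ + 1/ε₂ − 1 = 1/0.60 + 1/0.55 − 1 = 2.485.
T₁⁴ − T₂⁴ = 2.12×10^12 − 5.01×10^9 = 2.11×10^12 K⁴.
q = 5.67×10⁻⁸ × 2.11×10^12 / 2.485 = 48200 W/m².
Q = q·A = 48200 × 9.1 = 4.38×10^5 W.

Q ≈ 4.38×10^5 W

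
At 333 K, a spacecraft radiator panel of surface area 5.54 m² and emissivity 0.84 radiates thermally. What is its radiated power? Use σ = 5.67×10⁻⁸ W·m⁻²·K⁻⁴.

P ≈ 3240 W

P = εσAT⁴ = 0.84 × 5.67×10⁻⁸ × 5.54 × (333)⁴ = 0.84 × 5.67×10⁻⁸ × 5.54 × 1.23×10^10.
P = 3240 W.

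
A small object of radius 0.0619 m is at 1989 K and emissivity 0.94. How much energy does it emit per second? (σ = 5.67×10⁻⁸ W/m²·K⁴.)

P ≈ 40200 W

A = 4πr² = 4π × (0.0619)² = 0.0481 m².
Stefan–Boltzmann: P = εσAT⁴ = 0.94 × 5.67×10⁻⁸ × 0.0481 × (1989)⁴ = 0.94 × 5.67×10⁻⁸ × 0.0481 × 1.57×10^13.
P = 40200 W.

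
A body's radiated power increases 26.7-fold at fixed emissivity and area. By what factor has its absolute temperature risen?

P ∝ T⁴ ⇒ T ∝ P^(1/4), so T scales by (26.7)^(1/4) = 2.27.

factor ≈ 2.27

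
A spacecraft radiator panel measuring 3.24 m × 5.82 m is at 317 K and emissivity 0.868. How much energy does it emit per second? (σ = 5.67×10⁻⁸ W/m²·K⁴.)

A = 3.24 × 5.82 = 18.9 m².
Stefan–Boltzmann: P = εσAT⁴ = 0.868 × 5.67×10⁻⁸ × 18.9 × (317)⁴ = 0.868 × 5.67×10⁻⁸ × 18.9 × 1.01×10^10.
P = 9370 W.

P ≈ 9370 W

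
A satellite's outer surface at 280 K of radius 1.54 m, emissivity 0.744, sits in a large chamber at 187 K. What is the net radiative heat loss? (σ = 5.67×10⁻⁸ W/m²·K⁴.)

Q ≈ 6190 W

A = 4πr² = 4π × (1.54)² = 29.8 m².
Q = εσA(T⁴ − T_s⁴). T⁴ − T_s⁴ = (280)⁴ − (187)⁴ = 6.15×10^9 − 1.22×10^9 = 4.92×10^9 K⁴.
Q = 0.744 × 5.67×10⁻⁸ × 29.8 × 4.92×10^9 = 6190 W.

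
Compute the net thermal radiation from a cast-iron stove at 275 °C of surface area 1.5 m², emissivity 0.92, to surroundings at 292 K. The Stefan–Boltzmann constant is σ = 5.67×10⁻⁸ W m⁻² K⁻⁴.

Q ≈ 6490 W

Convert: 275 °C = 548 K.
Q = εσA(T⁴ − T_s⁴). T⁴ − T_s⁴ = (548)⁴ − (292)⁴ = 9.02×10^10 − 7.27×10^9 = 8.29×10^10 K⁴.
Q = 0.92 × 5.67×10⁻⁸ × 1.50 × 8.29×10^10 = 6490 W.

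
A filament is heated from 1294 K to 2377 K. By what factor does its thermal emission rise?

P ∝ T⁴, so the ratio is (2377/1294)⁴ = (1.837)⁴ = 11.4.

ratio ≈ 11.4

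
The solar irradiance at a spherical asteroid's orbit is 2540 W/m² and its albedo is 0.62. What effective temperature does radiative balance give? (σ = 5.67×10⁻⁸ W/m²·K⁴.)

Power absorbed = (1−a)S·πR²; power emitted = 4πR²σT⁴. Equating and cancelling πR²:
T = ((1−a)S / 4σ)^(1/4) = (965 / (4 × 5.67×10⁻⁸))^(1/4) = (4.26×10^9)^(1/4).
T = 255 K.

T ≈ 255 K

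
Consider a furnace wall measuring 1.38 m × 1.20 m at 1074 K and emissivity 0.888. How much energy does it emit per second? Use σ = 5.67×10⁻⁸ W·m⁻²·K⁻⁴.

A = 1.38 × 1.20 = 1.66 m².
Stefan–Boltzmann: P = εσAT⁴ = 0.888 × 5.67×10⁻⁸ × 1.66 × (1074)⁴ = 0.888 × 5.67×10⁻⁸ × 1.66 × 1.33×10^12.
P = 1.11×10^5 W.

P ≈ 1.11×10^5 W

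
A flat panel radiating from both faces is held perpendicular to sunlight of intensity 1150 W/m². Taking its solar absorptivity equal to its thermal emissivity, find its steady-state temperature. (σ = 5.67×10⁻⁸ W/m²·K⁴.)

T ≈ 317 K

Absorbed flux αS = emitted flux 2εσT⁴ per unit area; with α = ε this gives T = (S/2σ)^(1/4).
T = (1150 / (2 × 5.67×10⁻⁸))^(1/4) = (1.01×10^10)^(1/4).
T = 317 K.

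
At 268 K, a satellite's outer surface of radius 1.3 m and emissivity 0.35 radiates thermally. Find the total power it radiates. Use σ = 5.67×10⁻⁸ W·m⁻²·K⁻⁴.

A = 4πr² = 4π × (1.3)² = 21.2 m².
P = εσAT⁴ = 0.35 × 5.67×10⁻⁸ × 21.2 × (268)⁴ = 0.35 × 5.67×10⁻⁸ × 21.2 × 5.16×10^9.
P = 2170 W.

P ≈ 2170 W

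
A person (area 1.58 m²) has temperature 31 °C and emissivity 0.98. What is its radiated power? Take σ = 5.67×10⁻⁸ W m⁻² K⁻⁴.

P ≈ 750 W

31 °C = 304 K.
P = εσAT⁴ = 0.98 × 5.67×10⁻⁸ × 1.58 × (304)⁴ = 0.98 × 5.67×10⁻⁸ × 1.58 × 8.54×10^9.
P = 750 W.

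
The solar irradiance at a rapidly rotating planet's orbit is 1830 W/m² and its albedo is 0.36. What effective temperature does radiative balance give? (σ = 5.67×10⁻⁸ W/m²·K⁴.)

T ≈ 268 K

Power absorbed = (1−a)S·πR²; power emitted = 4πR²σT⁴. Equating and cancelling πR²:
T = ((1−a)S / 4σ)^(1/4) = (1170 / (4 × 5.67×10⁻⁸))^(1/4) = (5.16×10^9)^(1/4).
T = 268 K.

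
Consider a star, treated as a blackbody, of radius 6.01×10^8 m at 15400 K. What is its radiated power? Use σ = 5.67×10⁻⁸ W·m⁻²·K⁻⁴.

A = 4πr² = 4π × (6.01×10^8)² = 4.54×10^18 m².
P = σAT⁴ = 5.67×10⁻⁸ × 4.54×10^18 × (15400)⁴ = 5.67×10⁻⁸ × 4.54×10^18 × 5.62×10^16.
P = 1.45×10^28 W.

P ≈ 1.45×10^28 W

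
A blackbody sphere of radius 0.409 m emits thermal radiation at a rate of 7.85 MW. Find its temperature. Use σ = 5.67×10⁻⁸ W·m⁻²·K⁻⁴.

A = 4πr² = 4π × (0.409)² = 2.10 m².
From P = σAT⁴, T = (P / σA)^(1/4) = (7.85×10^6 / (5.67×10⁻⁸ × 2.10))^(1/4).
T = (6.59×10^13)^(1/4) = 2850 K.

T ≈ 2850 K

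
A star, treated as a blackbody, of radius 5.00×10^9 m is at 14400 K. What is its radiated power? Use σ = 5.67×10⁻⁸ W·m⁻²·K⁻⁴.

P ≈ 7.66×10^29 W

A = 4πr² = 4π × (5.00×10^9)² = 3.14×10^20 m².
P = σAT⁴ = 5.67×10⁻⁸ × 3.14×10^20 × (14400)⁴ = 5.67×10⁻⁸ × 3.14×10^20 × 4.30×10^16.
P = 7.66×10^29 W.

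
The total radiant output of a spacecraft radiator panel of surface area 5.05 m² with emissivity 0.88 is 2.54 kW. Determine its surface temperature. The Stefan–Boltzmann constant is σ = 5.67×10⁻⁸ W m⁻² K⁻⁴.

From P = εσAT⁴, T = (P / εσA)^(1/4) = (2540 / (0.88 × 5.67×10⁻⁸ × 5.05))^(1/4).
T = (1.01×10^10)^(1/4) = 317 K.

T ≈ 317 K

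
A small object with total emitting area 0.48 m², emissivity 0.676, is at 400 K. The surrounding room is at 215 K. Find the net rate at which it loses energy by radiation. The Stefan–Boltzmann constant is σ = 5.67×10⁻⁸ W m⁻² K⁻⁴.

Q = εσA(T⁴ − T_s⁴). T⁴ − T_s⁴ = (400)⁴ − (215)⁴ = 2.56×10^10 − 2.14×10^9 = 2.35×10^10 K⁴.
Q = 0.676 × 5.67×10⁻⁸ × 0.480 × 2.35×10^10 = 432 W.

Q ≈ 432 W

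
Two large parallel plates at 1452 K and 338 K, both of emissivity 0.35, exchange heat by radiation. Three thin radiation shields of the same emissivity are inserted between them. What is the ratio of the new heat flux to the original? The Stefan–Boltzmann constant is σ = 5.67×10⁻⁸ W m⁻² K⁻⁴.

With N identical shields there are N+1 = 4 gaps in series, each with the same radiative resistance, so the flux falls to 1/(N+1) of its unshielded value.

ratio ≈ 0.250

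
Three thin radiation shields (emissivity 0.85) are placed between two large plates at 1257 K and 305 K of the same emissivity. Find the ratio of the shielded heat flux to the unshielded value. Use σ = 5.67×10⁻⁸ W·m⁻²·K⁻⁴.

ratio ≈ 0.250

With N identical shields there are N+1 = 4 gaps in series, each with the same radiative resistance, so the flux falls to 1/(N+1) of its unshielded value.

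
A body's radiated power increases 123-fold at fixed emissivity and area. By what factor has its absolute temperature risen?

P ∝ T⁴ ⇒ T ∝ P^(1/4), so T scales by (123)^(1/4) = 3.33.

factor ≈ 3.33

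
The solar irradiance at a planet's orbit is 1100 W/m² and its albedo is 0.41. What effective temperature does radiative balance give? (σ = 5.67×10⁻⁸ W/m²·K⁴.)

Power absorbed = (1−a)S·πR²; power emitted = 4πR²σT⁴. Equating and cancelling πR²:
T = ((1−a)S / 4σ)^(1/4) = (649 / (4 × 5.67×10⁻⁸))^(1/4) = (2.86×10^9)^(1/4).
T = 231 K.

T ≈ 231 K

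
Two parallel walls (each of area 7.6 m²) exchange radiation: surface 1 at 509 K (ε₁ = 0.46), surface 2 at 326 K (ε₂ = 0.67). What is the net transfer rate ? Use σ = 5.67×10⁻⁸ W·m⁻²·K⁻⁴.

Q ≈ 9020 W

For two large parallel gray plates, q = σ(T₁⁴ − T₂⁴) / (1/ε₁ + 1/ε₂ − 1).
1/ε₁ + 1/ε₂ − 1 = 1/0.46 + 1/0.67 − 1 = 2.666.
T₁⁴ − T₂⁴ = 6.71×10^10 − 1.13×10^10 = 5.58×10^10 K⁴.
q = 5.67×10⁻⁸ × 5.58×10^10 / 2.666 = 1190 W/m².
Q = q·A = 1190 × 7.6 = 9020 W.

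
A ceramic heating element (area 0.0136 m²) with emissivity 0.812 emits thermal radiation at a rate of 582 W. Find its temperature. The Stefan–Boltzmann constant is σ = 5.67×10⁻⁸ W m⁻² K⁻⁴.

From P = εσAT⁴, T = (P / εσA)^(1/4) = (582 / (0.812 × 5.67×10⁻⁸ × 0.0136))^(1/4).
T = (9.29×10^11)^(1/4) = 982 K.

T ≈ 982 K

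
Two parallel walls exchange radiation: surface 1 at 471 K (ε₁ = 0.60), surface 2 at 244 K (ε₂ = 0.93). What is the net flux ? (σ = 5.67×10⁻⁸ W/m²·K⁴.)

q ≈ 1490 W/m²

For two large parallel gray plates, q = σ(T₁⁴ − T₂⁴) / (1/ε₁ + 1/ε₂ − 1).
1/ε₁ + 1/ε₂ − 1 = 1/0.60 + 1/0.93 − 1 = 1.742.
T₁⁴ − T₂⁴ = 4.92×10^10 − 3.54×10^9 = 4.57×10^10 K⁴.
q = 5.67×10⁻⁸ × 4.57×10^10 / 1.742 = 1490 W/m².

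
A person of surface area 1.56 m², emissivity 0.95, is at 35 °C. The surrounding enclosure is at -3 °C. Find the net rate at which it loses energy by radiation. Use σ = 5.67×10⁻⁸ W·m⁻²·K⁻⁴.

Convert: 35 °C = 308 K; -3 °C = 270 K.
Q = εσA(T⁴ − T_s⁴). T⁴ − T_s⁴ = (308)⁴ − (270)⁴ = 9.00×10^9 − 5.31×10^9 = 3.68×10^9 K⁴.
Q = 0.95 × 5.67×10⁻⁸ × 1.56 × 3.68×10^9 = 310 W.

Q ≈ 310 W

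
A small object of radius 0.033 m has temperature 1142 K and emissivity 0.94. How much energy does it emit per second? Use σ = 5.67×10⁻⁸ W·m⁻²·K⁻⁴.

A = 4πr² = 4π × (0.033)² = 0.0137 m².
P = εσAT⁴ = 0.94 × 5.67×10⁻⁸ × 0.0137 × (1142)⁴ = 0.94 × 5.67×10⁻⁸ × 0.0137 × 1.70×10^12.
P = 1240 W.

P ≈ 1240 W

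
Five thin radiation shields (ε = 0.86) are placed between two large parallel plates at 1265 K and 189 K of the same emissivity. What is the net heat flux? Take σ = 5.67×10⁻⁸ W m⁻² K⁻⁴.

q ≈ 18200 W/m²

Each of the 6 gaps contributes resistance (2/ε − 1) = 2/0.86 − 1 = 1.326; total = 7.953.
q = σ(T₁⁴ − T₂⁴) / 7.953 = 5.67×10⁻⁸ × 2.56×10^12 / 7.953 = 18200 W/m².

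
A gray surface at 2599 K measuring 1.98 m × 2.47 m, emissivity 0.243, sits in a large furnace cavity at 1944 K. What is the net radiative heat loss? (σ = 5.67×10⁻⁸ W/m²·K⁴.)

Q ≈ 2.11×10^6 W

A = 1.98 × 2.47 = 4.89 m².
Q = εσA(T⁴ − T_s⁴). T⁴ − T_s⁴ = (2599)⁴ − (1944)⁴ = 4.56×10^13 − 1.43×10^13 = 3.13×10^13 K⁴.
Q = 0.243 × 5.67×10⁻⁸ × 4.89 × 3.13×10^13 = 2.11×10^6 W.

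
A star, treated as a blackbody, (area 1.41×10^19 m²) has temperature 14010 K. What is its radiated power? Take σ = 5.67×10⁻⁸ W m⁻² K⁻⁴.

P ≈ 3.08×10^28 W

P = σAT⁴ = 5.67×10⁻⁸ × 1.41×10^19 × (14010)⁴ = 5.67×10⁻⁸ × 1.41×10^19 × 3.85×10^16.
P = 3.08×10^28 W.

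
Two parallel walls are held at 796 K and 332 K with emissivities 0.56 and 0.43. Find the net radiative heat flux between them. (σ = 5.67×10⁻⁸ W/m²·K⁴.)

q ≈ 7090 W/m²

For two large parallel gray plates, q = σ(T₁⁴ − T₂⁴) / (1/ε₁ + 1/ε₂ − 1).
1/ε₁ + 1/ε₂ − 1 = 1/0.56 + 1/0.43 − 1 = 3.111.
T₁⁴ − T₂⁴ = 4.01×10^11 − 1.21×10^10 = 3.89×10^11 K⁴.
q = 5.67×10⁻⁸ × 3.89×10^11 / 3.111 = 7090 W/m².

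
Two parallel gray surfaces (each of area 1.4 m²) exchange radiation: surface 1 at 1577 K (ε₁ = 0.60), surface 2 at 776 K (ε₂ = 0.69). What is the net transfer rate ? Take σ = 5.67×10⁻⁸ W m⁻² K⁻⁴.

For two large parallel gray plates, q = σ(T₁⁴ − T₂⁴) / (1/ε₁ + 1/ε₂ − 1).
1/ε₁ + 1/ε₂ − 1 = 1/0.60 + 1/0.69 − 1 = 2.116.
T₁⁴ − T₂⁴ = 6.18×10^12 − 3.63×10^11 = 5.82×10^12 K⁴.
q = 5.67×10⁻⁸ × 5.82×10^12 / 2.116 = 1.56×10^5 W/m².
Q = q·A = 1.56×10^5 × 1.4 = 2.18×10^5 W.

Q ≈ 2.18×10^5 W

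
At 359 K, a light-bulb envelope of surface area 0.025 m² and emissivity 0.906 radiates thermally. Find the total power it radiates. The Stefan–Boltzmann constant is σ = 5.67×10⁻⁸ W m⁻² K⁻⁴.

Stefan–Boltzmann: P = εσAT⁴ = 0.906 × 5.67×10⁻⁸ × 0.0250 × (359)⁴ = 0.906 × 5.67×10⁻⁸ × 0.0250 × 1.66×10^10.
P = 21.3 W.

P ≈ 21.3 W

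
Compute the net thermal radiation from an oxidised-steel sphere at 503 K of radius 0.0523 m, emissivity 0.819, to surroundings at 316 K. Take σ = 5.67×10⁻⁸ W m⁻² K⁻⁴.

A = 4πr² = 4π × (0.0523)² = 0.0344 m².
Q = εσA(T⁴ − T_s⁴). T⁴ − T_s⁴ = (503)⁴ − (316)⁴ = 6.40×10^10 − 9.97×10^9 = 5.40×10^10 K⁴.
Q = 0.819 × 5.67×10⁻⁸ × 0.0344 × 5.40×10^10 = 86.3 W.

Q ≈ 86.3 W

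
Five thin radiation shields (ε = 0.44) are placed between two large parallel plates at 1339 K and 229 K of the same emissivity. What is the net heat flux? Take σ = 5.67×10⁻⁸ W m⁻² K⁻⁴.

q ≈ 8560 W/m²

Each of the 6 gaps contributes resistance (2/ε − 1) = 2/0.44 − 1 = 3.545; total = 21.27.
q = σ(T₁⁴ − T₂⁴) / 21.27 = 5.67×10⁻⁸ × 3.21×10^12 / 21.27 = 8560 W/m².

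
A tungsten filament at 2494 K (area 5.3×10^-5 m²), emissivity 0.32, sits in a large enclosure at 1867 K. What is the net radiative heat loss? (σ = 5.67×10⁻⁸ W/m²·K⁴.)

Q = εσA(T⁴ − T_s⁴). T⁴ − T_s⁴ = (2494)⁴ − (1867)⁴ = 3.87×10^13 − 1.22×10^13 = 2.65×10^13 K⁴.
Q = 0.32 × 5.67×10⁻⁸ × 5.30×10^-5 × 2.65×10^13 = 25.5 W.

Q ≈ 25.5 W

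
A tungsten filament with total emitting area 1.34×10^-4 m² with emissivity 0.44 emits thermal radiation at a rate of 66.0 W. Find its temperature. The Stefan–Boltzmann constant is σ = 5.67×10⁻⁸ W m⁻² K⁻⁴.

From P = εσAT⁴, T = (P / εσA)^(1/4) = (66.0 / (0.44 × 5.67×10⁻⁸ × 1.34×10^-4))^(1/4).
T = (1.97×10^13)^(1/4) = 2110 K.

T ≈ 2110 K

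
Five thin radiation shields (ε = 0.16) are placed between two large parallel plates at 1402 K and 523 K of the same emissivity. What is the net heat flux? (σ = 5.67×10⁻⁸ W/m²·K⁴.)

q ≈ 3110 W/m²

Each of the 6 gaps contributes resistance (2/ε − 1) = 2/0.16 − 1 = 11.50; total = 69.00.
q = σ(T₁⁴ − T₂⁴) / 69.00 = 5.67×10⁻⁸ × 3.79×10^12 / 69.00 = 3110 W/m².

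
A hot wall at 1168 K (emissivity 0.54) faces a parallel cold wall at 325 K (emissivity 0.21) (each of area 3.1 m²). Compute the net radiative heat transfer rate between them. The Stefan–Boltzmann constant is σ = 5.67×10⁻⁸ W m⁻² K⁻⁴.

Q ≈ 57900 W

For two large parallel gray plates, q = σ(T₁⁴ − T₂⁴) / (1/ε₁ + 1/ε₂ − 1).
1/ε₁ + 1/ε₂ − 1 = 1/0.54 + 1/0.21 − 1 = 5.614.
T₁⁴ − T₂⁴ = 1.86×10^12 − 1.12×10^10 = 1.85×10^12 K⁴.
q = 5.67×10⁻⁸ × 1.85×10^12 / 5.614 = 18700 W/m².
Q = q·A = 18700 × 3.1 = 57900 W.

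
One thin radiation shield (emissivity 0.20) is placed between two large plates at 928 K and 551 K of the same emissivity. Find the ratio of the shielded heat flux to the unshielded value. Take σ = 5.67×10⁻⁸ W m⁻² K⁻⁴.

ratio ≈ 0.500

With N identical shields there are N+1 = 2 gaps in series, each with the same radiative resistance, so the flux falls to 1/(N+1) of its unshielded value.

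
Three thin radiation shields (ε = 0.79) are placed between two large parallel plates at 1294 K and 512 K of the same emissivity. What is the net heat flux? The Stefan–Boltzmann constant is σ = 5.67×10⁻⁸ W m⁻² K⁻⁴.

q ≈ 25300 W/m²

Each of the 4 gaps contributes resistance (2/ε − 1) = 2/0.79 − 1 = 1.532; total = 6.127.
q = σ(T₁⁴ − T₂⁴) / 6.127 = 5.67×10⁻⁸ × 2.74×10^12 / 6.127 = 25300 W/m².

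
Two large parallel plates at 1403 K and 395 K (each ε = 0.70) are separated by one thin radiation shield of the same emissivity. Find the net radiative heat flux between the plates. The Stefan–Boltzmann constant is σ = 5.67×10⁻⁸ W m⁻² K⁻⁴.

q ≈ 58800 W/m²

Each of the 2 gaps contributes resistance (2/ε − 1) = 2/0.70 − 1 = 1.857; total = 3.714.
q = σ(T₁⁴ − T₂⁴) / 3.714 = 5.67×10⁻⁸ × 3.85×10^12 / 3.714 = 58800 W/m².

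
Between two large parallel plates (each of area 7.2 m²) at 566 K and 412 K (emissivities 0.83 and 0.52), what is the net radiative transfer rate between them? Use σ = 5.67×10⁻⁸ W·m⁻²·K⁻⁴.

For two large parallel gray plates, q = σ(T₁⁴ − T₂⁴) / (1/ε₁ + 1/ε₂ − 1).
1/ε₁ + 1/ε₂ − 1 = 1/0.83 + 1/0.52 − 1 = 2.128.
T₁⁴ − T₂⁴ = 1.03×10^11 − 2.88×10^10 = 7.38×10^10 K⁴.
q = 5.67×10⁻⁸ × 7.38×10^10 / 2.128 = 1970 W/m².
Q = q·A = 1970 × 7.2 = 14200 W.

Q ≈ 14200 W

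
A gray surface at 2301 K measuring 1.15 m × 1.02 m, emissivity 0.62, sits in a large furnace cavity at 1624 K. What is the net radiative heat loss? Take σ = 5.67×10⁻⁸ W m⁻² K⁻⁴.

A = 1.15 × 1.02 = 1.17 m².
Q = εσA(T⁴ − T_s⁴). T⁴ − T_s⁴ = (2301)⁴ − (1624)⁴ = 2.80×10^13 − 6.96×10^12 = 2.11×10^13 K⁴.
Q = 0.62 × 5.67×10⁻⁸ × 1.17 × 2.11×10^13 = 8.69×10^5 W.

Q ≈ 8.69×10^5 W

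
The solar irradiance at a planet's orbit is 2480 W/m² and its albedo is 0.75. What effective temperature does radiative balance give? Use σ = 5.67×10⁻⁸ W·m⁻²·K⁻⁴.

T ≈ 229 K

Power absorbed = (1−a)S·πR²; power emitted = 4πR²σT⁴. Equating and cancelling πR²:
T = ((1−a)S / 4σ)^(1/4) = (620 / (4 × 5.67×10⁻⁸))^(1/4) = (2.73×10^9)^(1/4).
T = 229 K.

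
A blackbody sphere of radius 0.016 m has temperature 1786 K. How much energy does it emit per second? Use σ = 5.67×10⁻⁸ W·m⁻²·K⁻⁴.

P ≈ 1860 W

A = 4πr² = 4π × (0.016)² = 3.22×10^-3 m².
P = σAT⁴ = 5.67×10⁻⁸ × 3.22×10^-3 × (1786)⁴ = 5.67×10⁻⁸ × 3.22×10^-3 × 1.02×10^13.
P = 1860 W.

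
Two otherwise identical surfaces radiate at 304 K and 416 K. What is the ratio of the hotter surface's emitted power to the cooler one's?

P ∝ T⁴, so the ratio is (416/304)⁴ = (1.368)⁴ = 3.51.

ratio ≈ 3.51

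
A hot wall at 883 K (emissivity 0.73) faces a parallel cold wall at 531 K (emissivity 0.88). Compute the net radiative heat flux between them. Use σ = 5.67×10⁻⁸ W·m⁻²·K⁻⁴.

For two large parallel gray plates, q = σ(T₁⁴ − T₂⁴) / (1/ε₁ + 1/ε₂ − 1).
1/ε₁ + 1/ε₂ − 1 = 1/0.73 + 1/0.88 − 1 = 1.506.
T₁⁴ − T₂⁴ = 6.08×10^11 − 7.95×10^10 = 5.28×10^11 K⁴.
q = 5.67×10⁻⁸ × 5.28×10^11 / 1.506 = 19900 W/m².

q ≈ 19900 W/m²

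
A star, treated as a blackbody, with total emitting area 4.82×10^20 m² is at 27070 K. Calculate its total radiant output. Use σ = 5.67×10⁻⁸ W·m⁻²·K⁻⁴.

P = σAT⁴ = 5.67×10⁻⁸ × 4.82×10^20 × (27070)⁴ = 5.67×10⁻⁸ × 4.82×10^20 × 5.37×10^17.
P = 1.47×10^31 W.

P ≈ 1.47×10^31 W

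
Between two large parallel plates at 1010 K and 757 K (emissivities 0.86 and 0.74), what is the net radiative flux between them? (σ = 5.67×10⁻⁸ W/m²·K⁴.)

For two large parallel gray plates, q = σ(T₁⁴ − T₂⁴) / (1/ε₁ + 1/ε₂ − 1).
1/ε₁ + 1/ε₂ − 1 = 1/0.86 + 1/0.74 − 1 = 1.514.
T₁⁴ − T₂⁴ = 1.04×10^12 − 3.28×10^11 = 7.12×10^11 K⁴.
q = 5.67×10⁻⁸ × 7.12×10^11 / 1.514 = 26700 W/m².

q ≈ 26700 W/m²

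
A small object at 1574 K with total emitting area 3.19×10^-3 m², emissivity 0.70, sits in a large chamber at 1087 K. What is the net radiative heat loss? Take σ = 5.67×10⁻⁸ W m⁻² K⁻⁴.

Q = εσA(T⁴ − T_s⁴). T⁴ − T_s⁴ = (1574)⁴ − (1087)⁴ = 6.14×10^12 − 1.40×10^12 = 4.74×10^12 K⁴.
Q = 0.70 × 5.67×10⁻⁸ × 3.19×10^-3 × 4.74×10^12 = 600 W.

Q ≈ 600 W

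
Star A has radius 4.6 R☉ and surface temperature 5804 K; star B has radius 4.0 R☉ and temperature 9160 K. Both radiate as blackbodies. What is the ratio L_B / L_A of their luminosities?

L = 4πR²σT⁴ ∝ R²T⁴, so L_B/L_A = (4.0/4.6)² × (9160/5804)⁴ = 0.756 × 6.20 = 4.69.

L_B/L_A ≈ 4.69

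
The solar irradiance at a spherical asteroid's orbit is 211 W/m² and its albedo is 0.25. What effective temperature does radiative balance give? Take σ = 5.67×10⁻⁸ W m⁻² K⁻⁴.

Power absorbed = (1−a)S·πR²; power emitted = 4πR²σT⁴. Equating and cancelling πR²:
T = ((1−a)S / 4σ)^(1/4) = (158 / (4 × 5.67×10⁻⁸))^(1/4) = (6.98×10^8)^(1/4).
T = 163 K.

T ≈ 163 K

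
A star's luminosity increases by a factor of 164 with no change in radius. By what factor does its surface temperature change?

factor ≈ 3.58

P ∝ T⁴ ⇒ T ∝ P^(1/4), so T scales by (164)^(1/4) = 3.58.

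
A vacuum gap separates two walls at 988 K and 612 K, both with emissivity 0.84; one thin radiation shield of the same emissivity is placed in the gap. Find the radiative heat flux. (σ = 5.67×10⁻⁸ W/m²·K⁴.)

q ≈ 16700 W/m²

Each of the 2 gaps contributes resistance (2/ε − 1) = 2/0.84 − 1 = 1.381; total = 2.762.
q = σ(T₁⁴ − T₂⁴) / 2.762 = 5.67×10⁻⁸ × 8.13×10^11 / 2.762 = 16700 W/m².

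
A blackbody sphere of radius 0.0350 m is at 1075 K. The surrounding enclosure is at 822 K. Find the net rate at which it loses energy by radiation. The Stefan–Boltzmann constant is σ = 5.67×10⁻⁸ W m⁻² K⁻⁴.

Q ≈ 767 W

A = 4πr² = 4π × (0.0350)² = 0.0154 m².
Q = σA(T⁴ − T_s⁴). T⁴ − T_s⁴ = (1075)⁴ − (822)⁴ = 1.34×10^12 − 4.57×10^11 = 8.79×10^11 K⁴.
Q = 5.67×10⁻⁸ × 0.0154 × 8.79×10^11 = 767 W.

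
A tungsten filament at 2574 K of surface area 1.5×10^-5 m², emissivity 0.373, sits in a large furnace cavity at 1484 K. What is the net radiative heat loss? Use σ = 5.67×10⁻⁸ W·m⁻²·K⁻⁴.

Q ≈ 12.4 W

Q = εσA(T⁴ − T_s⁴). T⁴ − T_s⁴ = (2574)⁴ − (1484)⁴ = 4.39×10^13 − 4.85×10^12 = 3.90×10^13 K⁴.
Q = 0.373 × 5.67×10⁻⁸ × 1.50×10^-5 × 3.90×10^13 = 12.4 W.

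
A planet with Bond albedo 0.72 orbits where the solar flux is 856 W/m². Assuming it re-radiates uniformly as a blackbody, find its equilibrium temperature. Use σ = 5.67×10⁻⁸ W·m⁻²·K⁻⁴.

Power absorbed = (1−a)S·πR²; power emitted = 4πR²σT⁴. Equating and cancelling πR²:
T = ((1−a)S / 4σ)^(1/4) = (240 / (4 × 5.67×10⁻⁸))^(1/4) = (1.06×10^9)^(1/4).
T = 180 K.

T ≈ 180 K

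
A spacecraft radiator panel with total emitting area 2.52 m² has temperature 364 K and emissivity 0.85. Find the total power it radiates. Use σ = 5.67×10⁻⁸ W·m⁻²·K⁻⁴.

P ≈ 2130 W

Stefan–Boltzmann: P = εσAT⁴ = 0.85 × 5.67×10⁻⁸ × 2.52 × (364)⁴ = 0.85 × 5.67×10⁻⁸ × 2.52 × 1.76×10^10.
P = 2130 W.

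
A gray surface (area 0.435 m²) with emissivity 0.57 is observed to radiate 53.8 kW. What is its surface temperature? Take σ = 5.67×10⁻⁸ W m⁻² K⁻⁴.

From P = εσAT⁴, T = (P / εσA)^(1/4) = (53800 / (0.57 × 5.67×10⁻⁸ × 0.435))^(1/4).
T = (3.83×10^12)^(1/4) = 1400 K.

T ≈ 1400 K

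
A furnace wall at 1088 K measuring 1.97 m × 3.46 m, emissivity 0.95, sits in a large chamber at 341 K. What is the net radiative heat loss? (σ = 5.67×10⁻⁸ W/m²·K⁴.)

A = 1.97 × 3.46 = 6.82 m².
Q = εσA(T⁴ − T_s⁴). T⁴ − T_s⁴ = (1088)⁴ − (341)⁴ = 1.40×10^12 − 1.35×10^10 = 1.39×10^12 K⁴.
Q = 0.95 × 5.67×10⁻⁸ × 6.82 × 1.39×10^12 = 5.10×10^5 W.

Q ≈ 5.10×10^5 W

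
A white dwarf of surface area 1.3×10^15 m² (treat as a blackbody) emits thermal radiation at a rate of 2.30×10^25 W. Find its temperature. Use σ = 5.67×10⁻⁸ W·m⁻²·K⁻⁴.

T ≈ 23600 K

From P = σAT⁴, T = (P / σA)^(1/4) = (2.30×10^25 / (5.67×10⁻⁸ × 1.30×10^15))^(1/4).
T = (3.12×10^17)^(1/4) = 23600 K.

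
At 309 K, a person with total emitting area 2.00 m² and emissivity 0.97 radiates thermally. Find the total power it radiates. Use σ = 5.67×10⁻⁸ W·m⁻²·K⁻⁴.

Stefan–Boltzmann: P = εσAT⁴ = 0.97 × 5.67×10⁻⁸ × 2.00 × (309)⁴ = 0.97 × 5.67×10⁻⁸ × 2.00 × 9.12×10^9.
P = 1000 W.

P ≈ 1000 W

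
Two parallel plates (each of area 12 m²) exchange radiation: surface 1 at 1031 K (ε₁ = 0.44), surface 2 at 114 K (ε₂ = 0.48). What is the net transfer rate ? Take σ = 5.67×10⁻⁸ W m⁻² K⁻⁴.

Q ≈ 2.29×10^5 W

For two large parallel gray plates, q = σ(T₁⁴ − T₂⁴) / (1/ε₁ + 1/ε₂ − 1).
1/ε₁ + 1/ε₂ − 1 = 1/0.44 + 1/0.48 − 1 = 3.356.
T₁⁴ − T₂⁴ = 1.13×10^12 − 1.69×10^8 = 1.13×10^12 K⁴.
q = 5.67×10⁻⁸ × 1.13×10^12 / 3.356 = 19100 W/m².
Q = q·A = 19100 × 12 = 2.29×10^5 W.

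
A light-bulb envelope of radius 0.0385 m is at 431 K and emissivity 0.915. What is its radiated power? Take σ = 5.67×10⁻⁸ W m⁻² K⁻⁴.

A = 4πr² = 4π × (0.0385)² = 0.0186 m².
Stefan–Boltzmann: P = εσAT⁴ = 0.915 × 5.67×10⁻⁸ × 0.0186 × (431)⁴ = 0.915 × 5.67×10⁻⁸ × 0.0186 × 3.45×10^10.
P = 33.3 W.

P ≈ 33.3 W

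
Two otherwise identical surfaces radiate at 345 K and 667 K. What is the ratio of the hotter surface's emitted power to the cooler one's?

ratio ≈ 14.0

P ∝ T⁴, so the ratio is (667/345)⁴ = (1.933)⁴ = 14.0.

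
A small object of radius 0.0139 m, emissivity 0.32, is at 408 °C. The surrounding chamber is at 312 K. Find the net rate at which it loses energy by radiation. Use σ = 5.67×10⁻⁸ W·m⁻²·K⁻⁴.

A = 4πr² = 4π × (0.0139)² = 2.43×10^-3 m².
Convert: 408 °C = 681 K.
Q = εσA(T⁴ − T_s⁴). T⁴ − T_s⁴ = (681)⁴ − (312)⁴ = 2.15×10^11 − 9.48×10^9 = 2.06×10^11 K⁴.
Q = 0.32 × 5.67×10⁻⁸ × 2.43×10^-3 × 2.06×10^11 = 9.06 W.

Q ≈ 9.06 W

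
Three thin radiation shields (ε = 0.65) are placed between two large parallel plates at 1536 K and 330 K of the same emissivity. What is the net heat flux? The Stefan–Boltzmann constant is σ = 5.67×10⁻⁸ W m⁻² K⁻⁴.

Each of the 4 gaps contributes resistance (2/ε − 1) = 2/0.65 − 1 = 2.077; total = 8.308.
q = σ(T₁⁴ − T₂⁴) / 8.308 = 5.67×10⁻⁸ × 5.55×10^12 / 8.308 = 37900 W/m².

q ≈ 37900 W/m²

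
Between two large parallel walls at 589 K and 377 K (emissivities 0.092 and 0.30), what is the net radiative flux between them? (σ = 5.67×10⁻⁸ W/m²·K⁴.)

For two large parallel gray plates, q = σ(T₁⁴ − T₂⁴) / (1/ε₁ + 1/ε₂ − 1).
1/ε₁ + 1/ε₂ − 1 = 1/0.092 + 1/0.30 − 1 = 13.20.
T₁⁴ − T₂⁴ = 1.20×10^11 − 2.02×10^10 = 1.00×10^11 K⁴.
q = 5.67×10⁻⁸ × 1.00×10^11 / 13.20 = 430 W/m².

q ≈ 430 W/m²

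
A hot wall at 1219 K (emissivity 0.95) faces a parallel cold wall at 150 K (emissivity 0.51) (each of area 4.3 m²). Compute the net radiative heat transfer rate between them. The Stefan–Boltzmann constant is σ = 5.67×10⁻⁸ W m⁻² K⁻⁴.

For two large parallel gray plates, q = σ(T₁⁴ − T₂⁴) / (1/ε₁ + 1/ε₂ − 1).
1/ε₁ + 1/ε₂ − 1 = 1/0.95 + 1/0.51 − 1 = 2.013.
T₁⁴ − T₂⁴ = 2.21×10^12 − 5.06×10^8 = 2.21×10^12 K⁴.
q = 5.67×10⁻⁸ × 2.21×10^12 / 2.013 = 62200 W/m².
Q = q·A = 62200 × 4.3 = 2.67×10^5 W.

Q ≈ 2.67×10^5 W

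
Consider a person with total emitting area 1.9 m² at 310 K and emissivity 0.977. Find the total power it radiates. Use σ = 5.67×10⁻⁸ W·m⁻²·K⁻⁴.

Stefan–Boltzmann: P = εσAT⁴ = 0.977 × 5.67×10⁻⁸ × 1.90 × (310)⁴ = 0.977 × 5.67×10⁻⁸ × 1.90 × 9.24×10^9.
P = 972 W.

P ≈ 972 W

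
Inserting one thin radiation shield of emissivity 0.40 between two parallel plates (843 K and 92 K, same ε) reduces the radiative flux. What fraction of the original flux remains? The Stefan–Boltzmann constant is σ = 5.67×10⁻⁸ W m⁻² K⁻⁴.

ratio ≈ 0.500

With N identical shields there are N+1 = 2 gaps in series, each with the same radiative resistance, so the flux falls to 1/(N+1) of its unshielded value.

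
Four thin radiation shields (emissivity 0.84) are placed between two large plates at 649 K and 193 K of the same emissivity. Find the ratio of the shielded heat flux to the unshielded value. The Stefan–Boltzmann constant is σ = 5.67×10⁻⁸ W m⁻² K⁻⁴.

With N identical shields there are N+1 = 5 gaps in series, each with the same radiative resistance, so the flux falls to 1/(N+1) of its unshielded value.

ratio ≈ 0.200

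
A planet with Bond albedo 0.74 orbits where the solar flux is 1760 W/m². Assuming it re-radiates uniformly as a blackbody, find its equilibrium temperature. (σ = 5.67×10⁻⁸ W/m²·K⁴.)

T ≈ 212 K

Power absorbed = (1−a)S·πR²; power emitted = 4πR²σT⁴. Equating and cancelling πR²:
T = ((1−a)S / 4σ)^(1/4) = (458 / (4 × 5.67×10⁻⁸))^(1/4) = (2.02×10^9)^(1/4).
T = 212 K.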